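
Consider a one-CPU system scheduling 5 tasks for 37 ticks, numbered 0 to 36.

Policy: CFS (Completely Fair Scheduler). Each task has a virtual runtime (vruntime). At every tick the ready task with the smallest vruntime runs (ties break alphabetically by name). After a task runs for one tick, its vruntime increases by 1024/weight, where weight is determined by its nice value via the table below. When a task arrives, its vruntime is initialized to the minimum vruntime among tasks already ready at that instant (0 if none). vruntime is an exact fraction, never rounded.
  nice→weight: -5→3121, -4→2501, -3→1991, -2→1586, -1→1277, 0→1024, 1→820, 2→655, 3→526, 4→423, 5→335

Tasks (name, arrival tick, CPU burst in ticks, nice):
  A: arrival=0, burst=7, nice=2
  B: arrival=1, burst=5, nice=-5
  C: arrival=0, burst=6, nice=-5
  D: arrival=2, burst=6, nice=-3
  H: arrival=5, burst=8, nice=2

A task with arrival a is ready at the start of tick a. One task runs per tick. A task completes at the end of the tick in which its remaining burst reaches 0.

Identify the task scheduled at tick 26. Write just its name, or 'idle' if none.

running at tick 26 = H

t=0: vr[A=0 C=0] → run A
t=1: vr[A=1024/655 B=0 C=0] → run B
t=2: vr[A=1024/655 B=1024/3121 C=0 D=0] → run C
t=3: vr[A=1024/655 B=1024/3121 C=1024/3121 D=0] → run D
t=4: vr[A=1024/655 B=1024/3121 C=1024/3121 D=1024/1991] → run B
t=5: vr[A=1024/655 B=2048/3121 C=1024/3121 D=1024/1991 H=1024/3121] → run C
t=6: vr[A=1024/655 B=2048/3121 C=2048/3121 D=1024/1991 H=1024/3121] → run H
t=7: vr[A=1024/655 B=2048/3121 C=2048/3121 D=1024/1991 H=3866624/2044255] → run D
t=8: vr[A=1024/655 B=2048/3121 C=2048/3121 D=2048/1991 H=3866624/2044255] → run B
t=9: vr[A=1024/655 B=3072/3121 C=2048/3121 D=2048/1991 H=3866624/2044255] → run C
t=10: vr[A=1024/655 B=3072/3121 C=3072/3121 D=2048/1991 H=3866624/2044255] → run B
t=11: vr[A=1024/655 B=4096/3121 C=3072/3121 D=2048/1991 H=3866624/2044255] → run C
t=12: vr[A=1024/655 B=4096/3121 C=4096/3121 D=2048/1991 H=3866624/2044255] → run D
t=13: vr[A=1024/655 B=4096/3121 C=4096/3121 D=3072/1991 H=3866624/2044255] → run B
t=14: vr[A=1024/655 C=4096/3121 D=3072/1991 H=3866624/2044255] → run C
t=15: vr[A=1024/655 C=5120/3121 D=3072/1991 H=3866624/2044255] → run D
t=16: vr[A=1024/655 C=5120/3121 D=4096/1991 H=3866624/2044255] → run A
t=17: vr[A=2048/655 C=5120/3121 D=4096/1991 H=3866624/2044255] → run C
t=18: vr[A=2048/655 D=4096/1991 H=3866624/2044255] → run H
t=19: vr[A=2048/655 D=4096/1991 H=7062528/2044255] → run D
t=20: vr[A=2048/655 D=5120/1991 H=7062528/2044255] → run D
t=21: vr[A=2048/655 H=7062528/2044255] → run A
t=22: vr[A=3072/655 H=7062528/2044255] → run H
t=23: vr[A=3072/655 H=10258432/2044255] → run A
t=24: vr[A=4096/655 H=10258432/2044255] → run H
t=25: vr[A=4096/655 H=13454336/2044255] → run A
t=26: vr[A=1024/131 H=13454336/2044255] → run H
t=27: vr[A=1024/131 H=3330048/408851] → run A
t=28: vr[A=6144/655 H=3330048/408851] → run H
t=29: vr[A=6144/655 H=19846144/2044255] → run A
t=30: vr[H=19846144/2044255] → run H
t=31: vr[H=23042048/2044255] → run H
t=32: (idle)
t=33: (idle)
t=34: (idle)
t=35: (idle)
t=36: (idle)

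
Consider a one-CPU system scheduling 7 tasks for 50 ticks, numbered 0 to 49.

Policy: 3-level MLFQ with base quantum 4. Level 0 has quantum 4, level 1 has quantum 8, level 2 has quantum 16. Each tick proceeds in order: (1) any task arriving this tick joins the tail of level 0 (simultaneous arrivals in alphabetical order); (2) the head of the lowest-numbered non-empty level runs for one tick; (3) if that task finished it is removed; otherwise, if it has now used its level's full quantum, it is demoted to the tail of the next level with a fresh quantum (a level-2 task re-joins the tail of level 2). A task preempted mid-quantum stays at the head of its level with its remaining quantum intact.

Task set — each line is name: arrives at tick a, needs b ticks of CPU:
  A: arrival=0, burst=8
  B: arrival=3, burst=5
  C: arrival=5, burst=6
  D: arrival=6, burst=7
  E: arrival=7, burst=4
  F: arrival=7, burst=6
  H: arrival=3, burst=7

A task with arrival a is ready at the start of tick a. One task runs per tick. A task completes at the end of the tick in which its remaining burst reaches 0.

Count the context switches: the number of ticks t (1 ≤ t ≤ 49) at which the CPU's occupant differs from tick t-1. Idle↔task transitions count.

t=0: L0/L1/L2 = A/-/- → run A
t=1: L0/L1/L2 = A/-/- → run A
t=2: L0/L1/L2 = A/-/- → run A
t=3: L0/L1/L2 = ABH/-/- → run A
t=4: L0/L1/L2 = BH/A/- → run B
t=5: L0/L1/L2 = BHC/A/- → run B
t=6: L0/L1/L2 = BHCD/A/- → run B
t=7: L0/L1/L2 = BHCDEF/A/- → run B
t=8: L0/L1/L2 = HCDEF/AB/- → run H
t=9: L0/L1/L2 = HCDEF/AB/- → run H
t=10: L0/L1/L2 = HCDEF/AB/- → run H
t=11: L0/L1/L2 = HCDEF/AB/- → run H
t=12: L0/L1/L2 = CDEF/ABH/- → run C
t=13: L0/L1/L2 = CDEF/ABH/- → run C
t=14: L0/L1/L2 = CDEF/ABH/- → run C
t=15: L0/L1/L2 = CDEF/ABH/- → run C
t=16: L0/L1/L2 = DEF/ABHC/- → run D
t=17: L0/L1/L2 = DEF/ABHC/- → run D
t=18: L0/L1/L2 = DEF/ABHC/- → run D
t=19: L0/L1/L2 = DEF/ABHC/- → run D
t=20: L0/L1/L2 = EF/ABHCD/- → run E
t=21: L0/L1/L2 = EF/ABHCD/- → run E
t=22: L0/L1/L2 = EF/ABHCD/- → run E
t=23: L0/L1/L2 = EF/ABHCD/- → run E
t=24: L0/L1/L2 = F/ABHCD/- → run F
t=25: L0/L1/L2 = F/ABHCD/- → run F
t=26: L0/L1/L2 = F/ABHCD/- → run F
t=27: L0/L1/L2 = F/ABHCD/- → run F
t=28: L0/L1/L2 = -/ABHCDF/- → run A
t=29: L0/L1/L2 = -/ABHCDF/- → run A
t=30: L0/L1/L2 = -/ABHCDF/- → run A
t=31: L0/L1/L2 = -/ABHCDF/- → run A
t=32: L0/L1/L2 = -/BHCDF/- → run B
t=33: L0/L1/L2 = -/HCDF/- → run H
t=34: L0/L1/L2 = -/HCDF/- → run H
t=35: L0/L1/L2 = -/HCDF/- → run H
t=36: L0/L1/L2 = -/CDF/- → run C
t=37: L0/L1/L2 = -/CDF/- → run C
t=38: L0/L1/L2 = -/DF/- → run D
t=39: L0/L1/L2 = -/DF/- → run D
t=40: L0/L1/L2 = -/DF/- → run D
t=41: L0/L1/L2 = -/F/- → run F
t=42: L0/L1/L2 = -/F/- → run F
t=43: (idle)
t=44: (idle)
t=45: (idle)
t=46: (idle)
t=47: (idle)
t=48: (idle)
t=49: (idle)

context switches = 13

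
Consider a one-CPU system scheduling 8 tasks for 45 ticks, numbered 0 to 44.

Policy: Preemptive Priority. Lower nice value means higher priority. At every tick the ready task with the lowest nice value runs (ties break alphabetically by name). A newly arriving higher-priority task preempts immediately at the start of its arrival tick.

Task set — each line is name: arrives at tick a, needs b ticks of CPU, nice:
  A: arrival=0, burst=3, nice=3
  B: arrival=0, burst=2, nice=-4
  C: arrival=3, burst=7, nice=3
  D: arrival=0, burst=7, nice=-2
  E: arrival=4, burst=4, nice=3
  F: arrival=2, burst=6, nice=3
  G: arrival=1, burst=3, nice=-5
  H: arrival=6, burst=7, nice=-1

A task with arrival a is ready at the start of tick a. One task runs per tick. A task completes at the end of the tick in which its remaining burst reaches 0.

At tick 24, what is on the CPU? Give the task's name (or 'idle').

running at tick 24 = C

t=0: ready={A,B,D} → run B
t=1: ready={A,B,D,G} → run G
t=2: ready={A,B,D,F,G} → run G
t=3: ready={A,B,C,D,F,G} → run G
t=4: ready={A,B,C,D,E,F} → run B
t=5: ready={A,C,D,E,F} → run D
t=6: ready={A,C,D,E,F,H} → run D
t=7: ready={A,C,D,E,F,H} → run D
t=8: ready={A,C,D,E,F,H} → run D
t=9: ready={A,C,D,E,F,H} → run D
t=10: ready={A,C,D,E,F,H} → run D
t=11: ready={A,C,D,E,F,H} → run D
t=12: ready={A,C,E,F,H} → run H
t=13: ready={A,C,E,F,H} → run H
t=14: ready={A,C,E,F,H} → run H
t=15: ready={A,C,E,F,H} → run H
t=16: ready={A,C,E,F,H} → run H
t=17: ready={A,C,E,F,H} → run H
t=18: ready={A,C,E,F,H} → run H
t=19: ready={A,C,E,F} → run A
t=20: ready={A,C,E,F} → run A
t=21: ready={A,C,E,F} → run A
t=22: ready={C,E,F} → run C
t=23: ready={C,E,F} → run C
t=24: ready={C,E,F} → run C
t=25: ready={C,E,F} → run C
t=26: ready={C,E,F} → run C
t=27: ready={C,E,F} → run C
t=28: ready={C,E,F} → run C
t=29: ready={E,F} → run E
t=30: ready={E,F} → run E
t=31: ready={E,F} → run E
t=32: ready={E,F} → run E
t=33: ready={F} → run F
t=34: ready={F} → run F
t=35: ready={F} → run F
t=36: ready={F} → run F
t=37: ready={F} → run F
t=38: ready={F} → run F
t=39: (idle)
t=40: (idle)
t=41: (idle)
t=42: (idle)
t=43: (idle)
t=44: (idle)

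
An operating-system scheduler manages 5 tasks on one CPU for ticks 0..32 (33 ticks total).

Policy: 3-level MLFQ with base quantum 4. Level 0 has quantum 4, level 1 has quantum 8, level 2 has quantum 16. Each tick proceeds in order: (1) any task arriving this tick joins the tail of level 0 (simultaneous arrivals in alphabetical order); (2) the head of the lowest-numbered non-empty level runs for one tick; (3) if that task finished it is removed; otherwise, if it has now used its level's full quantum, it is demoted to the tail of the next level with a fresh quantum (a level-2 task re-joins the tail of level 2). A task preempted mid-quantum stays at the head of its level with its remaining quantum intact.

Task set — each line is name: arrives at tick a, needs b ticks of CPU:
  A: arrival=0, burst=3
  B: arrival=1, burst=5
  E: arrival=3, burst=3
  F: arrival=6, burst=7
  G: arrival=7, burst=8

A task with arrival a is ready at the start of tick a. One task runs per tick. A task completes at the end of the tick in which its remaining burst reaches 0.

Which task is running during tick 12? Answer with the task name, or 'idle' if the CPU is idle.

running at tick 12 = F

t=0: L0/L1/L2 = A/-/- → run A
t=1: L0/L1/L2 = AB/-/- → run A
t=2: L0/L1/L2 = AB/-/- → run A
t=3: L0/L1/L2 = BE/-/- → run B
t=4: L0/L1/L2 = BE/-/- → run B
t=5: L0/L1/L2 = BE/-/- → run B
t=6: L0/L1/L2 = BEF/-/- → run B
t=7: L0/L1/L2 = EFG/B/- → run E
t=8: L0/L1/L2 = EFG/B/- → run E
t=9: L0/L1/L2 = EFG/B/- → run E
t=10: L0/L1/L2 = FG/B/- → run F
t=11: L0/L1/L2 = FG/B/- → run F
t=12: L0/L1/L2 = FG/B/- → run F
t=13: L0/L1/L2 = FG/B/- → run F
t=14: L0/L1/L2 = G/BF/- → run G
t=15: L0/L1/L2 = G/BF/- → run G
t=16: L0/L1/L2 = G/BF/- → run G
t=17: L0/L1/L2 = G/BF/- → run G
t=18: L0/L1/L2 = -/BFG/- → run B
t=19: L0/L1/L2 = -/FG/- → run F
t=20: L0/L1/L2 = -/FG/- → run F
t=21: L0/L1/L2 = -/FG/- → run F
t=22: L0/L1/L2 = -/G/- → run G
t=23: L0/L1/L2 = -/G/- → run G
t=24: L0/L1/L2 = -/G/- → run G
t=25: L0/L1/L2 = -/G/- → run G
t=26: (idle)
t=27: (idle)
t=28: (idle)
t=29: (idle)
t=30: (idle)
t=31: (idle)
t=32: (idle)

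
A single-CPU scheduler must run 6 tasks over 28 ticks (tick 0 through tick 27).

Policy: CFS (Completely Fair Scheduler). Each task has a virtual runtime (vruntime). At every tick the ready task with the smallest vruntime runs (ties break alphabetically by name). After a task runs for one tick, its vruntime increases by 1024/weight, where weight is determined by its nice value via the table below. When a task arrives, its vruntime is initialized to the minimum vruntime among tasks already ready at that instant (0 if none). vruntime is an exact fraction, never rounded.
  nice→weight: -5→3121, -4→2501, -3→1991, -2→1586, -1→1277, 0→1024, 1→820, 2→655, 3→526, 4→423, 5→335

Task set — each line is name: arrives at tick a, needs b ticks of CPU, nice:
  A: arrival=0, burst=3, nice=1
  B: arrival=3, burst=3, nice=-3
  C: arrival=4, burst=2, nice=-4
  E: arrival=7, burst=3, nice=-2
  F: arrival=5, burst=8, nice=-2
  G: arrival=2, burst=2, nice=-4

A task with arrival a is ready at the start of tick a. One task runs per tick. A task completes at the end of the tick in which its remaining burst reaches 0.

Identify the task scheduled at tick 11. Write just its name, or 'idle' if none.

t=0: vr[A=0] → run A
t=1: vr[A=256/205] → run A
t=2: vr[A=512/205 G=512/205] → run A
t=3: vr[B=512/205 G=512/205] → run B
t=4: vr[B=1229312/408155 C=512/205 G=512/205] → run C
t=5: vr[B=1229312/408155 C=36352/12505 F=512/205 G=512/205] → run F
t=6: vr[B=1229312/408155 C=36352/12505 F=510976/162565 G=512/205] → run G
t=7: vr[B=1229312/408155 C=36352/12505 E=36352/12505 F=510976/162565 G=36352/12505] → run C
t=8: vr[B=1229312/408155 E=36352/12505 F=510976/162565 G=36352/12505] → run E
t=9: vr[B=1229312/408155 E=577536/162565 F=510976/162565 G=36352/12505] → run G
t=10: vr[B=1229312/408155 E=577536/162565 F=510976/162565] → run B
t=11: vr[B=1439232/408155 E=577536/162565 F=510976/162565] → run F
t=12: vr[B=1439232/408155 E=577536/162565 F=615936/162565] → run B
t=13: vr[E=577536/162565 F=615936/162565] → run E
t=14: vr[E=682496/162565 F=615936/162565] → run F
t=15: vr[E=682496/162565 F=720896/162565] → run E
t=16: vr[F=720896/162565] → run F
t=17: vr[F=825856/162565] → run F
t=18: vr[F=930816/162565] → run F
t=19: vr[F=1035776/162565] → run F
t=20: vr[F=1140736/162565] → run F
t=21: (idle)
t=22: (idle)
t=23: (idle)
t=24: (idle)
t=25: (idle)
t=26: (idle)
t=27: (idle)

running at tick 11 = F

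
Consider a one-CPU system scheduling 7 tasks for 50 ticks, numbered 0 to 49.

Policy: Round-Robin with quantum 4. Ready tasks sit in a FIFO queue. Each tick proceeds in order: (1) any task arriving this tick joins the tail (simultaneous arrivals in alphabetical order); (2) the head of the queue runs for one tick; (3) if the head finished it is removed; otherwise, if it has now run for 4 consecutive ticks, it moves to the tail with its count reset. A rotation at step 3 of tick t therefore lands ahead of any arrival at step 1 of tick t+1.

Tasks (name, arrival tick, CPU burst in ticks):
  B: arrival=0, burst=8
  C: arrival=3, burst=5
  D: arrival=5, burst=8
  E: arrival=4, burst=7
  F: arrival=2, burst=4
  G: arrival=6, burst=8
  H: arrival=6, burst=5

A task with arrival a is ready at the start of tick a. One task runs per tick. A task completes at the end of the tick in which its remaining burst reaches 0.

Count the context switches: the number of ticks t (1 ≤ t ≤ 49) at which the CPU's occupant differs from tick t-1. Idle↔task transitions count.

t=0: queue=[B] q_used=0 → run B
t=1: queue=[B] q_used=1 → run B
t=2: queue=[B,F] q_used=2 → run B
t=3: queue=[B,F,C] q_used=3 → run B
t=4: queue=[F,C,B,E] q_used=0 → run F
t=5: queue=[F,C,B,E,D] q_used=1 → run F
t=6: queue=[F,C,B,E,D,G,H] q_used=2 → run F
t=7: queue=[F,C,B,E,D,G,H] q_used=3 → run F
t=8: queue=[C,B,E,D,G,H] q_used=0 → run C
t=9: queue=[C,B,E,D,G,H] q_used=1 → run C
t=10: queue=[C,B,E,D,G,H] q_used=2 → run C
t=11: queue=[C,B,E,D,G,H] q_used=3 → run C
t=12: queue=[B,E,D,G,H,C] q_used=0 → run B
t=13: queue=[B,E,D,G,H,C] q_used=1 → run B
t=14: queue=[B,E,D,G,H,C] q_used=2 → run B
t=15: queue=[B,E,D,G,H,C] q_used=3 → run B
t=16: queue=[E,D,G,H,C] q_used=0 → run E
t=17: queue=[E,D,G,H,C] q_used=1 → run E
t=18: queue=[E,D,G,H,C] q_used=2 → run E
t=19: queue=[E,D,G,H,C] q_used=3 → run E
t=20: queue=[D,G,H,C,E] q_used=0 → run D
t=21: queue=[D,G,H,C,E] q_used=1 → run D
t=22: queue=[D,G,H,C,E] q_used=2 → run D
t=23: queue=[D,G,H,C,E] q_used=3 → run D
t=24: queue=[G,H,C,E,D] q_used=0 → run G
t=25: queue=[G,H,C,E,D] q_used=1 → run G
t=26: queue=[G,H,C,E,D] q_used=2 → run G
t=27: queue=[G,H,C,E,D] q_used=3 → run G
t=28: queue=[H,C,E,D,G] q_used=0 → run H
t=29: queue=[H,C,E,D,G] q_used=1 → run H
t=30: queue=[H,C,E,D,G] q_used=2 → run H
t=31: queue=[H,C,E,D,G] q_used=3 → run H
t=32: queue=[C,E,D,G,H] q_used=0 → run C
t=33: queue=[E,D,G,H] q_used=0 → run E
t=34: queue=[E,D,G,H] q_used=1 → run E
t=35: queue=[E,D,G,H] q_used=2 → run E
t=36: queue=[D,G,H] q_used=0 → run D
t=37: queue=[D,G,H] q_used=1 → run D
t=38: queue=[D,G,H] q_used=2 → run D
t=39: queue=[D,G,H] q_used=3 → run D
t=40: queue=[G,H] q_used=0 → run G
t=41: queue=[G,H] q_used=1 → run G
t=42: queue=[G,H] q_used=2 → run G
t=43: queue=[G,H] q_used=3 → run G
t=44: queue=[H] q_used=0 → run H
t=45: (idle)
t=46: (idle)
t=47: (idle)
t=48: (idle)
t=49: (idle)

context switches = 13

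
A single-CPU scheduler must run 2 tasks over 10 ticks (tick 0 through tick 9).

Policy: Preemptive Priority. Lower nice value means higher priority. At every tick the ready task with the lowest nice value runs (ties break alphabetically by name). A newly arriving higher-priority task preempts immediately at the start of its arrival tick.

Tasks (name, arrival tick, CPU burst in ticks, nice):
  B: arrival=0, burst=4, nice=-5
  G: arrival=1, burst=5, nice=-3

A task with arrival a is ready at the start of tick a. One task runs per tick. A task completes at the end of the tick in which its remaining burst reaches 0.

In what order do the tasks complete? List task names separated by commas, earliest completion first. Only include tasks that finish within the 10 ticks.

t=0: ready={B} → run B
t=1: ready={B,G} → run B
t=2: ready={B,G} → run B
t=3: ready={B,G} → run B
t=4: ready={G} → run G
t=5: ready={G} → run G
t=6: ready={G} → run G
t=7: ready={G} → run G
t=8: ready={G} → run G
t=9: (idle)

completion order = B, G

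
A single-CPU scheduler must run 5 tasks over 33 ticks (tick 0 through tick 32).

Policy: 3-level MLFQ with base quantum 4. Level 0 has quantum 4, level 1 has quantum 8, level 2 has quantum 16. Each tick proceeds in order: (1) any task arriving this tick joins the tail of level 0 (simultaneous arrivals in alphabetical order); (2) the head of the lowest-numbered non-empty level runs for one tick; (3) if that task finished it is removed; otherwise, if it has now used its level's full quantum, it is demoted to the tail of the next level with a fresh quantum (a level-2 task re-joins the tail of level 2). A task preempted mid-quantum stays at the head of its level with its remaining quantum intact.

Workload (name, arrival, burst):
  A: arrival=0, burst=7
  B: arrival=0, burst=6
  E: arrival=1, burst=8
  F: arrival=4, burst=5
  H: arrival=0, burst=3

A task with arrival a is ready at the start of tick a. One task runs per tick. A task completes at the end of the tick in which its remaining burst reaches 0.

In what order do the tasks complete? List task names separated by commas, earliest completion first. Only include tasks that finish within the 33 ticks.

completion order = H, A, B, E, F

t=0: L0/L1/L2 = ABH/-/- → run A
t=1: L0/L1/L2 = ABHE/-/- → run A
t=2: L0/L1/L2 = ABHE/-/- → run A
t=3: L0/L1/L2 = ABHE/-/- → run A
t=4: L0/L1/L2 = BHEF/A/- → run B
t=5: L0/L1/L2 = BHEF/A/- → run B
t=6: L0/L1/L2 = BHEF/A/- → run B
t=7: L0/L1/L2 = BHEF/A/- → run B
t=8: L0/L1/L2 = HEF/AB/- → run H
t=9: L0/L1/L2 = HEF/AB/- → run H
t=10: L0/L1/L2 = HEF/AB/- → run H
t=11: L0/L1/L2 = EF/AB/- → run E
t=12: L0/L1/L2 = EF/AB/- → run E
t=13: L0/L1/L2 = EF/AB/- → run E
t=14: L0/L1/L2 = EF/AB/- → run E
t=15: L0/L1/L2 = F/ABE/- → run F
t=16: L0/L1/L2 = F/ABE/- → run F
t=17: L0/L1/L2 = F/ABE/- → run F
t=18: L0/L1/L2 = F/ABE/- → run F
t=19: L0/L1/L2 = -/ABEF/- → run A
t=20: L0/L1/L2 = -/ABEF/- → run A
t=21: L0/L1/L2 = -/ABEF/- → run A
t=22: L0/L1/L2 = -/BEF/- → run B
t=23: L0/L1/L2 = -/BEF/- → run B
t=24: L0/L1/L2 = -/EF/- → run E
t=25: L0/L1/L2 = -/EF/- → run E
t=26: L0/L1/L2 = -/EF/- → run E
t=27: L0/L1/L2 = -/EF/- → run E
t=28: L0/L1/L2 = -/F/- → run F
t=29: (idle)
t=30: (idle)
t=31: (idle)
t=32: (idle)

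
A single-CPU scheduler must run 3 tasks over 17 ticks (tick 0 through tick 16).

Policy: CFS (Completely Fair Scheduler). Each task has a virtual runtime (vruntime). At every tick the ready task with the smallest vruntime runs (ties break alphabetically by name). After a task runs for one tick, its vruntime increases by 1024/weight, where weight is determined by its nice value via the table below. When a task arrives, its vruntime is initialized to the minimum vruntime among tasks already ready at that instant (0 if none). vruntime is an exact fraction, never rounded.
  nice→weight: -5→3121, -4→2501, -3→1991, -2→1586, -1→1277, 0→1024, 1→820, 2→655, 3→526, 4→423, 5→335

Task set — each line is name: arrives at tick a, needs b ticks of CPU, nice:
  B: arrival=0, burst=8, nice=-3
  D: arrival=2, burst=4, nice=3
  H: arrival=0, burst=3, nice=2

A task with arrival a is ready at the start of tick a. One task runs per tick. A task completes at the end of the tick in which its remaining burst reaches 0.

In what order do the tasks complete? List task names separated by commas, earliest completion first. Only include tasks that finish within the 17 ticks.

t=0: vr[B=0 H=0] → run B
t=1: vr[B=1024/1991 H=0] → run H
t=2: vr[B=1024/1991 D=1024/1991 H=1024/655] → run B
t=3: vr[B=2048/1991 D=1024/1991 H=1024/655] → run D
t=4: vr[B=2048/1991 D=1288704/523633 H=1024/655] → run B
t=5: vr[B=3072/1991 D=1288704/523633 H=1024/655] → run B
t=6: vr[B=4096/1991 D=1288704/523633 H=1024/655] → run H
t=7: vr[B=4096/1991 D=1288704/523633 H=2048/655] → run B
t=8: vr[B=5120/1991 D=1288704/523633 H=2048/655] → run D
t=9: vr[B=5120/1991 D=2308096/523633 H=2048/655] → run B
t=10: vr[B=6144/1991 D=2308096/523633 H=2048/655] → run B
t=11: vr[B=7168/1991 D=2308096/523633 H=2048/655] → run H
t=12: vr[B=7168/1991 D=2308096/523633] → run B
t=13: vr[D=2308096/523633] → run D
t=14: vr[D=3327488/523633] → run D
t=15: (idle)
t=16: (idle)

completion order = H, B, D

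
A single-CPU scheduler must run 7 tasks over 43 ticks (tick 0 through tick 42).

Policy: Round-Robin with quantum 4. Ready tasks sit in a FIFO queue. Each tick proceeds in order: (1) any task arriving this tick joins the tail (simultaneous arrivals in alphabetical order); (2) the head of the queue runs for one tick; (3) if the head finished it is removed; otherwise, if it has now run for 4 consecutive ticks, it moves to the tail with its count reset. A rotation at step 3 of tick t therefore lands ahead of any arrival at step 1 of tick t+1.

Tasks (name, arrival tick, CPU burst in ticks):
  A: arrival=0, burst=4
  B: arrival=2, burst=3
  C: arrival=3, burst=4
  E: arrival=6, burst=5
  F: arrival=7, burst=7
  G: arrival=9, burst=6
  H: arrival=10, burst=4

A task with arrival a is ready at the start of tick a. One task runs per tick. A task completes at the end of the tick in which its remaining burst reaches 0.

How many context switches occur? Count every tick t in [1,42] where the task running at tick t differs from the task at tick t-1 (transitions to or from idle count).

context switches = 10

t=0: queue=[A] q_used=0 → run A
t=1: queue=[A] q_used=1 → run A
t=2: queue=[A,B] q_used=2 → run A
t=3: queue=[A,B,C] q_used=3 → run A
t=4: queue=[B,C] q_used=0 → run B
t=5: queue=[B,C] q_used=1 → run B
t=6: queue=[B,C,E] q_used=2 → run B
t=7: queue=[C,E,F] q_used=0 → run C
t=8: queue=[C,E,F] q_used=1 → run C
t=9: queue=[C,E,F,G] q_used=2 → run C
t=10: queue=[C,E,F,G,H] q_used=3 → run C
t=11: queue=[E,F,G,H] q_used=0 → run E
t=12: queue=[E,F,G,H] q_used=1 → run E
t=13: queue=[E,F,G,H] q_used=2 → run E
t=14: queue=[E,F,G,H] q_used=3 → run E
t=15: queue=[F,G,H,E] q_used=0 → run F
t=16: queue=[F,G,H,E] q_used=1 → run F
t=17: queue=[F,G,H,E] q_used=2 → run F
t=18: queue=[F,G,H,E] q_used=3 → run F
t=19: queue=[G,H,E,F] q_used=0 → run G
t=20: queue=[G,H,E,F] q_used=1 → run G
t=21: queue=[G,H,E,F] q_used=2 → run G
t=22: queue=[G,H,E,F] q_used=3 → run G
t=23: queue=[H,E,F,G] q_used=0 → run H
t=24: queue=[H,E,F,G] q_used=1 → run H
t=25: queue=[H,E,F,G] q_used=2 → run H
t=26: queue=[H,E,F,G] q_used=3 → run H
t=27: queue=[E,F,G] q_used=0 → run E
t=28: queue=[F,G] q_used=0 → run F
t=29: queue=[F,G] q_used=1 → run F
t=30: queue=[F,G] q_used=2 → run F
t=31: queue=[G] q_used=0 → run G
t=32: queue=[G] q_used=1 → run G
t=33: (idle)
t=34: (idle)
t=35: (idle)
t=36: (idle)
t=37: (idle)
t=38: (idle)
t=39: (idle)
t=40: (idle)
t=41: (idle)
t=42: (idle)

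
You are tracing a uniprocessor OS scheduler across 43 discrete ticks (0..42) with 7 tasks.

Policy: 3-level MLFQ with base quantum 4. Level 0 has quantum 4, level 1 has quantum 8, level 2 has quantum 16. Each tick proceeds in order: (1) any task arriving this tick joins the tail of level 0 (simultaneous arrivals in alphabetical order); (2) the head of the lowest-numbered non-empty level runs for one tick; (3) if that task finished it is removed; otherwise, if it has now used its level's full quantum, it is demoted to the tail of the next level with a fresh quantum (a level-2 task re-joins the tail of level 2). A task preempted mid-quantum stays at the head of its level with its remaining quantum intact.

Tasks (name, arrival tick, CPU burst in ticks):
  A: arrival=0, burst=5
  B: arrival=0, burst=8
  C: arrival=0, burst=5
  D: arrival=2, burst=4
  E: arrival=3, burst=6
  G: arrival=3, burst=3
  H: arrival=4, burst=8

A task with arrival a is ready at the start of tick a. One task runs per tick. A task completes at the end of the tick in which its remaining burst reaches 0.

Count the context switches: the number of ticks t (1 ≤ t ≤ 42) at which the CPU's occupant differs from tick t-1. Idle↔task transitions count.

context switches = 12

t=0: L0/L1/L2 = ABC/-/- → run A
t=1: L0/L1/L2 = ABC/-/- → run A
t=2: L0/L1/L2 = ABCD/-/- → run A
t=3: L0/L1/L2 = ABCDEG/-/- → run A
t=4: L0/L1/L2 = BCDEGH/A/- → run B
t=5: L0/L1/L2 = BCDEGH/A/- → run B
t=6: L0/L1/L2 = BCDEGH/A/- → run B
t=7: L0/L1/L2 = BCDEGH/A/- → run B
t=8: L0/L1/L2 = CDEGH/AB/- → run C
t=9: L0/L1/L2 = CDEGH/AB/- → run C
t=10: L0/L1/L2 = CDEGH/AB/- → run C
t=11: L0/L1/L2 = CDEGH/AB/- → run C
t=12: L0/L1/L2 = DEGH/ABC/- → run D
t=13: L0/L1/L2 = DEGH/ABC/- → run D
t=14: L0/L1/L2 = DEGH/ABC/- → run D
t=15: L0/L1/L2 = DEGH/ABC/- → run D
t=16: L0/L1/L2 = EGH/ABC/- → run E
t=17: L0/L1/L2 = EGH/ABC/- → run E
t=18: L0/L1/L2 = EGH/ABC/- → run E
t=19: L0/L1/L2 = EGH/ABC/- → run E
t=20: L0/L1/L2 = GH/ABCE/- → run G
t=21: L0/L1/L2 = GH/ABCE/- → run G
t=22: L0/L1/L2 = GH/ABCE/- → run G
t=23: L0/L1/L2 = H/ABCE/- → run H
t=24: L0/L1/L2 = H/ABCE/- → run H
t=25: L0/L1/L2 = H/ABCE/- → run H
t=26: L0/L1/L2 = H/ABCE/- → run H
t=27: L0/L1/L2 = -/ABCEH/- → run A
t=28: L0/L1/L2 = -/BCEH/- → run B
t=29: L0/L1/L2 = -/BCEH/- → run B
t=30: L0/L1/L2 = -/BCEH/- → run B
t=31: L0/L1/L2 = -/BCEH/- → run B
t=32: L0/L1/L2 = -/CEH/- → run C
t=33: L0/L1/L2 = -/EH/- → run E
t=34: L0/L1/L2 = -/EH/- → run E
t=35: L0/L1/L2 = -/H/- → run H
t=36: L0/L1/L2 = -/H/- → run H
t=37: L0/L1/L2 = -/H/- → run H
t=38: L0/L1/L2 = -/H/- → run H
t=39: (idle)
t=40: (idle)
t=41: (idle)
t=42: (idle)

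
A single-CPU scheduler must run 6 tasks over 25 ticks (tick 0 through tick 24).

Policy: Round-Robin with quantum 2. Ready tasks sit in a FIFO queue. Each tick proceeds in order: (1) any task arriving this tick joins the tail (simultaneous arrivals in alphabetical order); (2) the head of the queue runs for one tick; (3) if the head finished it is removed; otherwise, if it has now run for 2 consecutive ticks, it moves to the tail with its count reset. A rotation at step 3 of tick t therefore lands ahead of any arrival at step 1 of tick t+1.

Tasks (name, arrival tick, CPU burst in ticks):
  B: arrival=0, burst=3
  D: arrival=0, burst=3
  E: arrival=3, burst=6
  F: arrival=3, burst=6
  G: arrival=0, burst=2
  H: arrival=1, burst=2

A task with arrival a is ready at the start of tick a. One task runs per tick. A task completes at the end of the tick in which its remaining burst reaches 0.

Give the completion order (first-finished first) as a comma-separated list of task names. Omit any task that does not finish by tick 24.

t=0: queue=[B,D,G] q_used=0 → run B
t=1: queue=[B,D,G,H] q_used=1 → run B
t=2: queue=[D,G,H,B] q_used=0 → run D
t=3: queue=[D,G,H,B,E,F] q_used=1 → run D
t=4: queue=[G,H,B,E,F,D] q_used=0 → run G
t=5: queue=[G,H,B,E,F,D] q_used=1 → run G
t=6: queue=[H,B,E,F,D] q_used=0 → run H
t=7: queue=[H,B,E,F,D] q_used=1 → run H
t=8: queue=[B,E,F,D] q_used=0 → run B
t=9: queue=[E,F,D] q_used=0 → run E
t=10: queue=[E,F,D] q_used=1 → run E
t=11: queue=[F,D,E] q_used=0 → run F
t=12: queue=[F,D,E] q_used=1 → run F
t=13: queue=[D,E,F] q_used=0 → run D
t=14: queue=[E,F] q_used=0 → run E
t=15: queue=[E,F] q_used=1 → run E
t=16: queue=[F,E] q_used=0 → run F
t=17: queue=[F,E] q_used=1 → run F
t=18: queue=[E,F] q_used=0 → run E
t=19: queue=[E,F] q_used=1 → run E
t=20: queue=[F] q_used=0 → run F
t=21: queue=[F] q_used=1 → run F
t=22: (idle)
t=23: (idle)
t=24: (idle)

completion order = G, H, B, D, E, F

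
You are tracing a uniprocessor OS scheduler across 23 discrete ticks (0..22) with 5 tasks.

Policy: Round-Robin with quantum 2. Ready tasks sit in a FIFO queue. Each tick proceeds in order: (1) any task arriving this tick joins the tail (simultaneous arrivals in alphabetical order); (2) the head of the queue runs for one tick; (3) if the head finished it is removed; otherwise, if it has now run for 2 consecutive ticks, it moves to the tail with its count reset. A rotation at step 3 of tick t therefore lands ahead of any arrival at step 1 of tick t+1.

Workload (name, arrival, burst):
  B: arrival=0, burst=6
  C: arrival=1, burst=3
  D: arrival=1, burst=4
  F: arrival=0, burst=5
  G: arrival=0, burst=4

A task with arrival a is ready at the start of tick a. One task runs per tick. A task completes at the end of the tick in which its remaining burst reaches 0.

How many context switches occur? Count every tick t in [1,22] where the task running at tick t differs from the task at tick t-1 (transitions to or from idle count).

context switches = 12

t=0: queue=[B,F,G] q_used=0 → run B
t=1: queue=[B,F,G,C,D] q_used=1 → run B
t=2: queue=[F,G,C,D,B] q_used=0 → run F
t=3: queue=[F,G,C,D,B] q_used=1 → run F
t=4: queue=[G,C,D,B,F] q_used=0 → run G
t=5: queue=[G,C,D,B,F] q_used=1 → run G
t=6: queue=[C,D,B,F,G] q_used=0 → run C
t=7: queue=[C,D,B,F,G] q_used=1 → run C
t=8: queue=[D,B,F,G,C] q_used=0 → run D
t=9: queue=[D,B,F,G,C] q_used=1 → run D
t=10: queue=[B,F,G,C,D] q_used=0 → run B
t=11: queue=[B,F,G,C,D] q_used=1 → run B
t=12: queue=[F,G,C,D,B] q_used=0 → run F
t=13: queue=[F,G,C,D,B] q_used=1 → run F
t=14: queue=[G,C,D,B,F] q_used=0 → run G
t=15: queue=[G,C,D,B,F] q_used=1 → run G
t=16: queue=[C,D,B,F] q_used=0 → run C
t=17: queue=[D,B,F] q_used=0 → run D
t=18: queue=[D,B,F] q_used=1 → run D
t=19: queue=[B,F] q_used=0 → run B
t=20: queue=[B,F] q_used=1 → run B
t=21: queue=[F] q_used=0 → run F
t=22: (idle)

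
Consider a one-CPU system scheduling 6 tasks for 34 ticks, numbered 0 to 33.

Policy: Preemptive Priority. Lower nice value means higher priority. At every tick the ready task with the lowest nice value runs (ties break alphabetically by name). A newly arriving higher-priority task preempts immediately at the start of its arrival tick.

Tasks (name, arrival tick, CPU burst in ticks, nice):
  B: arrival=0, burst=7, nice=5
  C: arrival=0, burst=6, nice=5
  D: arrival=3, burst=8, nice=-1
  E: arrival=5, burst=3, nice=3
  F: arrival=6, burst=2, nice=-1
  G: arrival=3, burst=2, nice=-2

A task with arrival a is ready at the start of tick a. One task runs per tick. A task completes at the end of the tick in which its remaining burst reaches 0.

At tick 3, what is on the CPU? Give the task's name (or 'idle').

running at tick 3 = G

t=0: ready={B,C} → run B
t=1: ready={B,C} → run B
t=2: ready={B,C} → run B
t=3: ready={B,C,D,G} → run G
t=4: ready={B,C,D,G} → run G
t=5: ready={B,C,D,E} → run D
t=6: ready={B,C,D,E,F} → run D
t=7: ready={B,C,D,E,F} → run D
t=8: ready={B,C,D,E,F} → run D
t=9: ready={B,C,D,E,F} → run D
t=10: ready={B,C,D,E,F} → run D
t=11: ready={B,C,D,E,F} → run D
t=12: ready={B,C,D,E,F} → run D
t=13: ready={B,C,E,F} → run F
t=14: ready={B,C,E,F} → run F
t=15: ready={B,C,E} → run E
t=16: ready={B,C,E} → run E
t=17: ready={B,C,E} → run E
t=18: ready={B,C} → run B
t=19: ready={B,C} → run B
t=20: ready={B,C} → run B
t=21: ready={B,C} → run B
t=22: ready={C} → run C
t=23: ready={C} → run C
t=24: ready={C} → run C
t=25: ready={C} → run C
t=26: ready={C} → run C
t=27: ready={C} → run C
t=28: (idle)
t=29: (idle)
t=30: (idle)
t=31: (idle)
t=32: (idle)
t=33: (idle)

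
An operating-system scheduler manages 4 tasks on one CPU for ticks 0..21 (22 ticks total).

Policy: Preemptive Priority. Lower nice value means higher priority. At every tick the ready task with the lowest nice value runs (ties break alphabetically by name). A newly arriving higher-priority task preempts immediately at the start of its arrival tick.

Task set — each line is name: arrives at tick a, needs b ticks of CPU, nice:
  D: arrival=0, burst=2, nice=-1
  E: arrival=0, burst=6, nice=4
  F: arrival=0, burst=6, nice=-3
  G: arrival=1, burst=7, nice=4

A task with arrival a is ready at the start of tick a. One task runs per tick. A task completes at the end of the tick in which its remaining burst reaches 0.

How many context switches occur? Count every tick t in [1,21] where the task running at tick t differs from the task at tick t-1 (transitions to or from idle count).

t=0: ready={D,E,F} → run F
t=1: ready={D,E,F,G} → run F
t=2: ready={D,E,F,G} → run F
t=3: ready={D,E,F,G} → run F
t=4: ready={D,E,F,G} → run F
t=5: ready={D,E,F,G} → run F
t=6: ready={D,E,G} → run D
t=7: ready={D,E,G} → run D
t=8: ready={E,G} → run E
t=9: ready={E,G} → run E
t=10: ready={E,G} → run E
t=11: ready={E,G} → run E
t=12: ready={E,G} → run E
t=13: ready={E,G} → run E
t=14: ready={G} → run G
t=15: ready={G} → run G
t=16: ready={G} → run G
t=17: ready={G} → run G
t=18: ready={G} → run G
t=19: ready={G} → run G
t=20: ready={G} → run G
t=21: (idle)

context switches = 4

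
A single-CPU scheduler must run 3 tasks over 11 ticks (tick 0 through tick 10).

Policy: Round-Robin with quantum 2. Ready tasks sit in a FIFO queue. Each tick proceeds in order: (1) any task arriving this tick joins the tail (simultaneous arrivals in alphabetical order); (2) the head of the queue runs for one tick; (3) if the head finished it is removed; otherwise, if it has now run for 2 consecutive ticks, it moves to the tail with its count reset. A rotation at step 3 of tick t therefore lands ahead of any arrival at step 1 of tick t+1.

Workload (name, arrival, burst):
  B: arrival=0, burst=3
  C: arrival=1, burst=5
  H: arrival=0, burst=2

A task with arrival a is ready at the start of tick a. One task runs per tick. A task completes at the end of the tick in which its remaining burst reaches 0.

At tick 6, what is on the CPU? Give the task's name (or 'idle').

running at tick 6 = B

t=0: queue=[B,H] q_used=0 → run B
t=1: queue=[B,H,C] q_used=1 → run B
t=2: queue=[H,C,B] q_used=0 → run H
t=3: queue=[H,C,B] q_used=1 → run H
t=4: queue=[C,B] q_used=0 → run C
t=5: queue=[C,B] q_used=1 → run C
t=6: queue=[B,C] q_used=0 → run B
t=7: queue=[C] q_used=0 → run C
t=8: queue=[C] q_used=1 → run C
t=9: queue=[C] q_used=0 → run C
t=10: (idle)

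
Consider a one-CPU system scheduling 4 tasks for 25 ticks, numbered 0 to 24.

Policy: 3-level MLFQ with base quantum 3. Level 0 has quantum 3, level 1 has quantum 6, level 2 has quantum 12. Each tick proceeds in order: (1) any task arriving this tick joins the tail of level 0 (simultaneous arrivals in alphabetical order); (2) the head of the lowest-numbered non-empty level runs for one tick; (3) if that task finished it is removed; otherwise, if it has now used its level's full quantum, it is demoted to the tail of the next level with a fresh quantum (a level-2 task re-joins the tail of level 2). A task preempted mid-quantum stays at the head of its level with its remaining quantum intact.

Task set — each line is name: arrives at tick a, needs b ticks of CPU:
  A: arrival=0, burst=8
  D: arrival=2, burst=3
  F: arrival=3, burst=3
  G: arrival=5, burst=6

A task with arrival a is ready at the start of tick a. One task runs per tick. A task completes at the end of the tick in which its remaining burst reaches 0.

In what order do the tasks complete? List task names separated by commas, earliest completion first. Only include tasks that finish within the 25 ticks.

completion order = D, F, A, G

t=0: L0/L1/L2 = A/-/- → run A
t=1: L0/L1/L2 = A/-/- → run A
t=2: L0/L1/L2 = AD/-/- → run A
t=3: L0/L1/L2 = DF/A/- → run D
t=4: L0/L1/L2 = DF/A/- → run D
t=5: L0/L1/L2 = DFG/A/- → run D
t=6: L0/L1/L2 = FG/A/- → run F
t=7: L0/L1/L2 = FG/A/- → run F
t=8: L0/L1/L2 = FG/A/- → run F
t=9: L0/L1/L2 = G/A/- → run G
t=10: L0/L1/L2 = G/A/- → run G
t=11: L0/L1/L2 = G/A/- → run G
t=12: L0/L1/L2 = -/AG/- → run A
t=13: L0/L1/L2 = -/AG/- → run A
t=14: L0/L1/L2 = -/AG/- → run A
t=15: L0/L1/L2 = -/AG/- → run A
t=16: L0/L1/L2 = -/AG/- → run A
t=17: L0/L1/L2 = -/G/- → run G
t=18: L0/L1/L2 = -/G/- → run G
t=19: L0/L1/L2 = -/G/- → run G
t=20: (idle)
t=21: (idle)
t=22: (idle)
t=23: (idle)
t=24: (idle)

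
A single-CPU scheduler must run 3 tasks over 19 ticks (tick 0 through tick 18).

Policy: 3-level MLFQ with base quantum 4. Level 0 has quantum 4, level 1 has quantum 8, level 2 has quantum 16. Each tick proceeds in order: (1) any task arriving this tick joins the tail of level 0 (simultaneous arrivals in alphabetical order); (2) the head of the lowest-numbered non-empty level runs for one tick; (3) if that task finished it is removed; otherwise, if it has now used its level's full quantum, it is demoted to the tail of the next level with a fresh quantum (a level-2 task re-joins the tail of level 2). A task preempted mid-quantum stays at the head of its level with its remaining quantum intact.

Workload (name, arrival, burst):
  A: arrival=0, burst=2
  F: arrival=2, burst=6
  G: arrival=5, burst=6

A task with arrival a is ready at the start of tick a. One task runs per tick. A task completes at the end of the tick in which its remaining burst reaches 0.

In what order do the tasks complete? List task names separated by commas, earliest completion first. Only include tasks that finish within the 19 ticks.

completion order = A, F, G

t=0: L0/L1/L2 = A/-/- → run A
t=1: L0/L1/L2 = A/-/- → run A
t=2: L0/L1/L2 = F/-/- → run F
t=3: L0/L1/L2 = F/-/- → run F
t=4: L0/L1/L2 = F/-/- → run F
t=5: L0/L1/L2 = FG/-/- → run F
t=6: L0/L1/L2 = G/F/- → run G
t=7: L0/L1/L2 = G/F/- → run G
t=8: L0/L1/L2 = G/F/- → run G
t=9: L0/L1/L2 = G/F/- → run G
t=10: L0/L1/L2 = -/FG/- → run F
t=11: L0/L1/L2 = -/FG/- → run F
t=12: L0/L1/L2 = -/G/- → run G
t=13: L0/L1/L2 = -/G/- → run G
t=14: (idle)
t=15: (idle)
t=16: (idle)
t=17: (idle)
t=18: (idle)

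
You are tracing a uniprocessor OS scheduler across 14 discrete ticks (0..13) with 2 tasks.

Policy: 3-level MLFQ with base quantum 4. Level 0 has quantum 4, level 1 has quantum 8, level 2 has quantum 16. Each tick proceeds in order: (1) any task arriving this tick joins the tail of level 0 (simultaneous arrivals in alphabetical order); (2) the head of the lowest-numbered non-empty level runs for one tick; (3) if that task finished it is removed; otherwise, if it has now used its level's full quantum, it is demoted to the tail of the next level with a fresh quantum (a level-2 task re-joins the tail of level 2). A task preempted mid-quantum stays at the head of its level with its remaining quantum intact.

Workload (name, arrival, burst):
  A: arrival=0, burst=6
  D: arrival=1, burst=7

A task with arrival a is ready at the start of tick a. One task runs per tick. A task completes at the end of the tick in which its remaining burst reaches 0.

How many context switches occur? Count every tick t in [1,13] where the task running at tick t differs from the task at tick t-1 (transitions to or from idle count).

t=0: L0/L1/L2 = A/-/- → run A
t=1: L0/L1/L2 = AD/-/- → run A
t=2: L0/L1/L2 = AD/-/- → run A
t=3: L0/L1/L2 = AD/-/- → run A
t=4: L0/L1/L2 = D/A/- → run D
t=5: L0/L1/L2 = D/A/- → run D
t=6: L0/L1/L2 = D/A/- → run D
t=7: L0/L1/L2 = D/A/- → run D
t=8: L0/L1/L2 = -/AD/- → run A
t=9: L0/L1/L2 = -/AD/- → run A
t=10: L0/L1/L2 = -/D/- → run D
t=11: L0/L1/L2 = -/D/- → run D
t=12: L0/L1/L2 = -/D/- → run D
t=13: (idle)

context switches = 4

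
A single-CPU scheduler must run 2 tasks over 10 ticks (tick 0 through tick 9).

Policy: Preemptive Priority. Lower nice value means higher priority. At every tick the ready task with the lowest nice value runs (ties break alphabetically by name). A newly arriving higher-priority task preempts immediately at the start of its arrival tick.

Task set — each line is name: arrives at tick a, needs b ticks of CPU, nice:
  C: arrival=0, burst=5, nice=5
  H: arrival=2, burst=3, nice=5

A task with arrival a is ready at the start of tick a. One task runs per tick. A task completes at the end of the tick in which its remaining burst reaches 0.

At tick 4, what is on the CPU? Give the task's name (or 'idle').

t=0: ready={C} → run C
t=1: ready={C} → run C
t=2: ready={C,H} → run C
t=3: ready={C,H} → run C
t=4: ready={C,H} → run C
t=5: ready={H} → run H
t=6: ready={H} → run H
t=7: ready={H} → run H
t=8: (idle)
t=9: (idle)

running at tick 4 = C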